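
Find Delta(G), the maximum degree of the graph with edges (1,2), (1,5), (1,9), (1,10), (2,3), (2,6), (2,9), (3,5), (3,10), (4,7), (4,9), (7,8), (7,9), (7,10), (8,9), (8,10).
5 (attained at vertex 9)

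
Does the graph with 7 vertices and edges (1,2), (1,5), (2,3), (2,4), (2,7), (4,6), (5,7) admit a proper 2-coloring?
Yes. Partition: {1, 3, 4, 7}, {2, 5, 6}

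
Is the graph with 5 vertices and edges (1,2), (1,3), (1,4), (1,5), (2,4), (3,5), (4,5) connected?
Yes (BFS from 1 visits [1, 2, 3, 4, 5] — all 5 vertices reached)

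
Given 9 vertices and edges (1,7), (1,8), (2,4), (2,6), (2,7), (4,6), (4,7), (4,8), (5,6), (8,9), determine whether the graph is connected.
No, it has 2 components: {1, 2, 4, 5, 6, 7, 8, 9}, {3}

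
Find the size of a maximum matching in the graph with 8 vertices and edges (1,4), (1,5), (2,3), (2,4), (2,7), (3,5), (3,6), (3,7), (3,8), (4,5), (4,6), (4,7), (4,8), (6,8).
4 (matching: (1,5), (2,4), (3,7), (6,8); upper bound floor(n/2) = floor(8/2) = 4)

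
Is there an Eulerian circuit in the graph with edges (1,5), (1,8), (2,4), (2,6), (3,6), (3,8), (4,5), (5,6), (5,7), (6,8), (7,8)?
Yes (the graph is connected and all 8 vertices have even degree)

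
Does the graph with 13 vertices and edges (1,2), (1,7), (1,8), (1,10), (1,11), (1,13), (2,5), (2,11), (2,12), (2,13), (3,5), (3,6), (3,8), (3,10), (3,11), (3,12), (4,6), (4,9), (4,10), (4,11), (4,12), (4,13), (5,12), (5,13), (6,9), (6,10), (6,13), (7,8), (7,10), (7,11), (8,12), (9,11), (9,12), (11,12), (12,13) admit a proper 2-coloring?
No (odd cycle of length 3: 11 -> 1 -> 7 -> 11)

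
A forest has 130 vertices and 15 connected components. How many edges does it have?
115 (Each of the 15 component trees on V_i vertices has V_i - 1 edges; summing gives V - C = 130 - 15 = 115)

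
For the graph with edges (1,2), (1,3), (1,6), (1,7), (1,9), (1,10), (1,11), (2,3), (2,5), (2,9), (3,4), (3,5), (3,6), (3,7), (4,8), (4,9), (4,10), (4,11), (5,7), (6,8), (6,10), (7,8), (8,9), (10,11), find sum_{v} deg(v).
48 (handshake: sum of degrees = 2|E| = 2 x 24 = 48)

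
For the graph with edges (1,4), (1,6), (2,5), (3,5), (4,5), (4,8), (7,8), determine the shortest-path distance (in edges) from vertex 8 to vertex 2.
3 (path: 8 -> 4 -> 5 -> 2, 3 edges)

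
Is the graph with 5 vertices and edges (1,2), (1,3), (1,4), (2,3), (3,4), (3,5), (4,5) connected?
Yes (BFS from 1 visits [1, 2, 3, 4, 5] — all 5 vertices reached)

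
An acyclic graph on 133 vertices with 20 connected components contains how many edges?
113 (Each of the 20 component trees on V_i vertices has V_i - 1 edges; summing gives V - C = 133 - 20 = 113)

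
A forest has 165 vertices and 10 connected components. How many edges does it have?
155 (Each of the 10 component trees on V_i vertices has V_i - 1 edges; summing gives V - C = 165 - 10 = 155)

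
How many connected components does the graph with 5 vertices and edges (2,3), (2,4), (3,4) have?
3 (components: {1}, {2, 3, 4}, {5})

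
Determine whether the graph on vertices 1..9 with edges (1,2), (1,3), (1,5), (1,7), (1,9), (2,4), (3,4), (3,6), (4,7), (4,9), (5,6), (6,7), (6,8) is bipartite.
Yes. Partition: {1, 4, 6}, {2, 3, 5, 7, 8, 9}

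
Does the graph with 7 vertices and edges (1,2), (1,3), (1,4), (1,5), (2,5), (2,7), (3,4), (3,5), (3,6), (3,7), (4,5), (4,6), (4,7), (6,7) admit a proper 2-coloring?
No (odd cycle of length 3: 3 -> 1 -> 4 -> 3)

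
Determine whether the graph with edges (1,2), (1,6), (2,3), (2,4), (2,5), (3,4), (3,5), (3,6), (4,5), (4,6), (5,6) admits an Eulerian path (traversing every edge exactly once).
Yes — and in fact it has an Eulerian circuit (the graph is connected and all 6 vertices have even degree)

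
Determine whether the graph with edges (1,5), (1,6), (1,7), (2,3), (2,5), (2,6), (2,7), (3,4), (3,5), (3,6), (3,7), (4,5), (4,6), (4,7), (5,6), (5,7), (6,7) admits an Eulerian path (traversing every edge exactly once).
Yes (the graph is connected and exactly 2 vertices have odd degree: {1, 3}; any Eulerian path must start and end at those)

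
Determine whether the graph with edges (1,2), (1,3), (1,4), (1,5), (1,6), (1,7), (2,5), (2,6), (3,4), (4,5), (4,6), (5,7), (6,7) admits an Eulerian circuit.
No (2 vertices have odd degree: {2, 7}; Eulerian circuit requires 0)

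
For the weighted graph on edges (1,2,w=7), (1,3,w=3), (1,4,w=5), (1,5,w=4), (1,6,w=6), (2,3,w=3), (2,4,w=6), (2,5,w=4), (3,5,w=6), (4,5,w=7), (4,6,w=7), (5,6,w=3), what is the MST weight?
18 (MST edges: (1,3,w=3), (1,4,w=5), (1,5,w=4), (2,3,w=3), (5,6,w=3); sum of weights 3 + 5 + 4 + 3 + 3 = 18)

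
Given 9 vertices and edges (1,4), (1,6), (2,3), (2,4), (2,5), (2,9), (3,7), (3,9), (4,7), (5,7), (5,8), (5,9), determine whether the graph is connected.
Yes (BFS from 1 visits [1, 4, 6, 2, 7, 3, 5, 9, 8] — all 9 vertices reached)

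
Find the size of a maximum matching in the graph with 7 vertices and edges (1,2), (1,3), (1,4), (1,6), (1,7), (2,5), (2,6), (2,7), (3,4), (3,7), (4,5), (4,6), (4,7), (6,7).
3 (matching: (2,5), (3,7), (4,6); upper bound floor(n/2) = floor(7/2) = 3)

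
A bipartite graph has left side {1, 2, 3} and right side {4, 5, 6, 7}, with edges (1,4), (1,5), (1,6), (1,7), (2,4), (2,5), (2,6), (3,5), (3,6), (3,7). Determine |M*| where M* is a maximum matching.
3 (matching: (1,7), (2,6), (3,5); upper bound min(|L|,|R|) = min(3,4) = 3)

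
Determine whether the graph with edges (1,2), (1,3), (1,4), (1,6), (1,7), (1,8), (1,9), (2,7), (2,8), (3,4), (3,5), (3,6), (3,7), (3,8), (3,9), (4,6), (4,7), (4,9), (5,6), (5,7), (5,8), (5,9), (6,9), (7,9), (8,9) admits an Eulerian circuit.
No (8 vertices have odd degree: {1, 2, 3, 4, 5, 6, 8, 9}; Eulerian circuit requires 0)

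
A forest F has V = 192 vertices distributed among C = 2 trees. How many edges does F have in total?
190 (Each of the 2 component trees on V_i vertices has V_i - 1 edges; summing gives V - C = 192 - 2 = 190)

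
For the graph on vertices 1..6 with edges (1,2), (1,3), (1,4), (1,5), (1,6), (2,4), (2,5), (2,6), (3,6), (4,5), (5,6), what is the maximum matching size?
3 (matching: (1,5), (2,4), (3,6); upper bound floor(n/2) = floor(6/2) = 3)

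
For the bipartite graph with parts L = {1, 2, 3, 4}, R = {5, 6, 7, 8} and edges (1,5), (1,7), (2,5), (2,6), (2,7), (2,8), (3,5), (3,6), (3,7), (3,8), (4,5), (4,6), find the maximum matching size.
4 (matching: (1,7), (2,8), (3,6), (4,5); upper bound min(|L|,|R|) = min(4,4) = 4)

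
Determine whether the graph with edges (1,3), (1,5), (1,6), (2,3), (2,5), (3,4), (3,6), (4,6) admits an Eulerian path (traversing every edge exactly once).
Yes (the graph is connected and exactly 2 vertices have odd degree: {1, 6}; any Eulerian path must start and end at those)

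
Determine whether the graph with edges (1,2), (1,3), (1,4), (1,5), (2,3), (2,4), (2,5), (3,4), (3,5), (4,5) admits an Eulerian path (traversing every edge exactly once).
Yes — and in fact it has an Eulerian circuit (the graph is connected and all 5 vertices have even degree)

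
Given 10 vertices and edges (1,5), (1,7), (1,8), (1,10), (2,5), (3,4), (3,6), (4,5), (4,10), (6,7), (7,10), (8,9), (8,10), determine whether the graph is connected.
Yes (BFS from 1 visits [1, 5, 7, 8, 10, 2, 4, 6, 9, 3] — all 10 vertices reached)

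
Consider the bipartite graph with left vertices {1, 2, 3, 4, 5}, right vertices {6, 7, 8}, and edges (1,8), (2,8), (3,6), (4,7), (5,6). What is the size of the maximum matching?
3 (matching: (1,8), (3,6), (4,7); upper bound min(|L|,|R|) = min(5,3) = 3)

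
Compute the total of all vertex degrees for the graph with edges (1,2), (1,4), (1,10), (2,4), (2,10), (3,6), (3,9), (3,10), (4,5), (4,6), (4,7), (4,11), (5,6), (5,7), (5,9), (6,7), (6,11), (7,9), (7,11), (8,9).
40 (handshake: sum of degrees = 2|E| = 2 x 20 = 40)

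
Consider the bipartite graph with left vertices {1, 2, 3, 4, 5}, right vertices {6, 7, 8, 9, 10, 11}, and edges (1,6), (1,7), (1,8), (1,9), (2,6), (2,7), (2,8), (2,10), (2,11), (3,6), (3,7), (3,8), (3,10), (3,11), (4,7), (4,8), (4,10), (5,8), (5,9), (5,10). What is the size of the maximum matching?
5 (matching: (1,9), (2,11), (3,10), (4,7), (5,8); upper bound min(|L|,|R|) = min(5,6) = 5)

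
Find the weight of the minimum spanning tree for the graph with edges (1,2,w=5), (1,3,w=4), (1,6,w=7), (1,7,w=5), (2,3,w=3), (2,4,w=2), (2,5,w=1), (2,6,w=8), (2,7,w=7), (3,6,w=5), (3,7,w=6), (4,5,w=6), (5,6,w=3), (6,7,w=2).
15 (MST edges: (1,3,w=4), (2,3,w=3), (2,4,w=2), (2,5,w=1), (5,6,w=3), (6,7,w=2); sum of weights 4 + 3 + 2 + 1 + 3 + 2 = 15)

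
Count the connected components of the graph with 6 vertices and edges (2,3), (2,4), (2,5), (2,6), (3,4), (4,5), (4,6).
2 (components: {1}, {2, 3, 4, 5, 6})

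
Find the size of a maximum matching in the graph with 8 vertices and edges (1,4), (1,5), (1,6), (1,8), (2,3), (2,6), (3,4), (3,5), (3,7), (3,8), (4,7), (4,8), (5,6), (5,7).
4 (matching: (1,6), (2,3), (4,8), (5,7); upper bound floor(n/2) = floor(8/2) = 4)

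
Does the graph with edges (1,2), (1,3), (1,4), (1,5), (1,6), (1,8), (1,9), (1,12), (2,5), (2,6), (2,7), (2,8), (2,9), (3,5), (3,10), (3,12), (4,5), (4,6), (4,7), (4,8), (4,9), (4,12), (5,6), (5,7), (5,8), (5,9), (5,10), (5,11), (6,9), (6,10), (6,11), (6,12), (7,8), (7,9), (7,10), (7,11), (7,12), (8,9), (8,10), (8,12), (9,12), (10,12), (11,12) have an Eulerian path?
Yes (the graph is connected and exactly 2 vertices have odd degree: {4, 12}; any Eulerian path must start and end at those)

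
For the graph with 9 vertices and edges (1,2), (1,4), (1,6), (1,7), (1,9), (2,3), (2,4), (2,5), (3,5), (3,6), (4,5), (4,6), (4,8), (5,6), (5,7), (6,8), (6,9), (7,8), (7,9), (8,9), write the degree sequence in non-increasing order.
[6, 5, 5, 5, 4, 4, 4, 4, 3] (degrees: deg(1)=5, deg(2)=4, deg(3)=3, deg(4)=5, deg(5)=5, deg(6)=6, deg(7)=4, deg(8)=4, deg(9)=4)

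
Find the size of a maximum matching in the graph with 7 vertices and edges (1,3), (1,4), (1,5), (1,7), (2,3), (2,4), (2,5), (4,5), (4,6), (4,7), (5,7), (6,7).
3 (matching: (1,7), (2,5), (4,6); upper bound floor(n/2) = floor(7/2) = 3)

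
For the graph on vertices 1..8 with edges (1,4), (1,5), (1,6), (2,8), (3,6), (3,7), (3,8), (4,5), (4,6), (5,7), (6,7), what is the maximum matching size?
4 (matching: (1,4), (2,8), (3,6), (5,7); upper bound floor(n/2) = floor(8/2) = 4)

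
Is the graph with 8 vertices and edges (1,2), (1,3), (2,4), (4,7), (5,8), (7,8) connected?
No, it has 2 components: {1, 2, 3, 4, 5, 7, 8}, {6}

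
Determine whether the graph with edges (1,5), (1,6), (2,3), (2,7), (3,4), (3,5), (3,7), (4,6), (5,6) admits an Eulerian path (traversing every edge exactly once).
Yes (the graph is connected and exactly 2 vertices have odd degree: {5, 6}; any Eulerian path must start and end at those)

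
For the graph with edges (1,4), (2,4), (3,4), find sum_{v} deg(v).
6 (handshake: sum of degrees = 2|E| = 2 x 3 = 6)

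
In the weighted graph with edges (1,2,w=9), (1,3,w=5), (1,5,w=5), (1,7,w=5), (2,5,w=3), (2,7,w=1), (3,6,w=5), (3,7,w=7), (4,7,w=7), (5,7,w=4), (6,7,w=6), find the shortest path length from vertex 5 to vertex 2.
3 (path: 5 -> 2; weights 3 = 3)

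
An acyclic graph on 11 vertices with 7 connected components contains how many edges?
4 (Each of the 7 component trees on V_i vertices has V_i - 1 edges; summing gives V - C = 11 - 7 = 4)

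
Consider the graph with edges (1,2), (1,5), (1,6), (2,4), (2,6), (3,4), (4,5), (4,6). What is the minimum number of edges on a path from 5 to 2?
2 (path: 5 -> 1 -> 2, 2 edges)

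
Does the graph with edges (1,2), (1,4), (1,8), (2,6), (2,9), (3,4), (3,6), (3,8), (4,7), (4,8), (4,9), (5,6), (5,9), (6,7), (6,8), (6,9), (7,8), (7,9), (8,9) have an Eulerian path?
No (4 vertices have odd degree: {1, 2, 3, 4}; Eulerian path requires 0 or 2)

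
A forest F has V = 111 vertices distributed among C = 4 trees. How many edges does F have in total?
107 (Each of the 4 component trees on V_i vertices has V_i - 1 edges; summing gives V - C = 111 - 4 = 107)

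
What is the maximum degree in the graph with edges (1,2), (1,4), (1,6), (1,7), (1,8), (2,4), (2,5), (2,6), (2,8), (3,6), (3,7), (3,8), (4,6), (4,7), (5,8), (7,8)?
5 (attained at vertices 1, 2, 8)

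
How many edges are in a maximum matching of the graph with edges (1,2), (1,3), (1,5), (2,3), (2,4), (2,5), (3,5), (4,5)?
2 (matching: (1,5), (2,4); upper bound floor(n/2) = floor(5/2) = 2)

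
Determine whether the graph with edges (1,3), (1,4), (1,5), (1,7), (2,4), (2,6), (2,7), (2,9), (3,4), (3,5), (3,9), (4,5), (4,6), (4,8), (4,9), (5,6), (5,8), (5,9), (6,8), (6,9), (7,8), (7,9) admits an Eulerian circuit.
No (2 vertices have odd degree: {4, 6}; Eulerian circuit requires 0)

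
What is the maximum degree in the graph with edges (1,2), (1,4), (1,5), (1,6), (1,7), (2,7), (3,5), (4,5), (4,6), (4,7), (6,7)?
5 (attained at vertex 1)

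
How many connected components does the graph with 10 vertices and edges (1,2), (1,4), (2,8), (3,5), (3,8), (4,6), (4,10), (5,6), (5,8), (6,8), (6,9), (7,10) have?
1 (components: {1, 2, 3, 4, 5, 6, 7, 8, 9, 10})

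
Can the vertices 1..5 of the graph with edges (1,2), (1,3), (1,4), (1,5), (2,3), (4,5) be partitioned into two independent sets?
No (odd cycle of length 3: 2 -> 1 -> 3 -> 2)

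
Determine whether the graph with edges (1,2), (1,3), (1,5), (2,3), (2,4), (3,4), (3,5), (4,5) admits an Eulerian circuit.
No (4 vertices have odd degree: {1, 2, 4, 5}; Eulerian circuit requires 0)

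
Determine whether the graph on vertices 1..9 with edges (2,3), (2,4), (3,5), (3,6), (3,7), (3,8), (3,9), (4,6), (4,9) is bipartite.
Yes. Partition: {1, 2, 5, 6, 7, 8, 9}, {3, 4}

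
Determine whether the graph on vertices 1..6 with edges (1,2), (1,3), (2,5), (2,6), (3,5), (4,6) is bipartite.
Yes. Partition: {1, 5, 6}, {2, 3, 4}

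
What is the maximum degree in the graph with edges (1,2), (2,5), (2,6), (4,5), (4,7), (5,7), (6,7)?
3 (attained at vertices 2, 5, 7)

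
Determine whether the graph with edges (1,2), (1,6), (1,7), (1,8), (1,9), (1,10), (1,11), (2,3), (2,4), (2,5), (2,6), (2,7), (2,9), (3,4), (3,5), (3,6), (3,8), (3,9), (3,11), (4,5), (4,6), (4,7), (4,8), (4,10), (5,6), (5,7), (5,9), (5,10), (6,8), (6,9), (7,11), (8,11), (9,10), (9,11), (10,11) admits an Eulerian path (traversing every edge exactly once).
No (10 vertices have odd degree: {1, 2, 3, 4, 5, 6, 7, 8, 9, 10}; Eulerian path requires 0 or 2)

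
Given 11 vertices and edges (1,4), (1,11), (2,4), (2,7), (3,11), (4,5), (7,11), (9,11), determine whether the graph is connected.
No, it has 4 components: {1, 2, 3, 4, 5, 7, 9, 11}, {6}, {8}, {10}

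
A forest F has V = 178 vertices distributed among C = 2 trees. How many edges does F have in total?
176 (Each of the 2 component trees on V_i vertices has V_i - 1 edges; summing gives V - C = 178 - 2 = 176)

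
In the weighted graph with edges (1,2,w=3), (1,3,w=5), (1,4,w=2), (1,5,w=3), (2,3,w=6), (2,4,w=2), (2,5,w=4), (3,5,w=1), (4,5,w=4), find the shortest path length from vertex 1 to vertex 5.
3 (path: 1 -> 5; weights 3 = 3)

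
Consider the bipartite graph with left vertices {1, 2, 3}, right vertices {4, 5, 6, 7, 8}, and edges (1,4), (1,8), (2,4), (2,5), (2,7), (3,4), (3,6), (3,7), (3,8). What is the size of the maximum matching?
3 (matching: (1,8), (2,7), (3,6); upper bound min(|L|,|R|) = min(3,5) = 3)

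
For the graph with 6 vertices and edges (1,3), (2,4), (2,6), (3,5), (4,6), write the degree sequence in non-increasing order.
[2, 2, 2, 2, 1, 1] (degrees: deg(1)=1, deg(2)=2, deg(3)=2, deg(4)=2, deg(5)=1, deg(6)=2)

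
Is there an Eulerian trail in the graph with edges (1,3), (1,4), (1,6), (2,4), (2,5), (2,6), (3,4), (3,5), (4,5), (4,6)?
No (6 vertices have odd degree: {1, 2, 3, 4, 5, 6}; Eulerian path requires 0 or 2)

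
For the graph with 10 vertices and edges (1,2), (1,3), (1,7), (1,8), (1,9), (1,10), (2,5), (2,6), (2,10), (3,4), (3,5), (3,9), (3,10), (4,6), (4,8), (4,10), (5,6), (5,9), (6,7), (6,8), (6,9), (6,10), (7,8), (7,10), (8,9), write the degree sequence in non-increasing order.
[7, 6, 6, 5, 5, 5, 4, 4, 4, 4] (degrees: deg(1)=6, deg(2)=4, deg(3)=5, deg(4)=4, deg(5)=4, deg(6)=7, deg(7)=4, deg(8)=5, deg(9)=5, deg(10)=6)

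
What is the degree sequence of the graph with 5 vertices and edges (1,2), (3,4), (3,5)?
[2, 1, 1, 1, 1] (degrees: deg(1)=1, deg(2)=1, deg(3)=2, deg(4)=1, deg(5)=1)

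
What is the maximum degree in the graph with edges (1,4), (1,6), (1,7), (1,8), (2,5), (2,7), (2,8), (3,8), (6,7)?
4 (attained at vertex 1)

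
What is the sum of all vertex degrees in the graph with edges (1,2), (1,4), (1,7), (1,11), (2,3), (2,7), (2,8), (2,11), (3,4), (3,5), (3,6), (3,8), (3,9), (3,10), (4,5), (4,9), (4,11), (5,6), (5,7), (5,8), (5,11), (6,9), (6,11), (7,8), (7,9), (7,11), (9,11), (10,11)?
56 (handshake: sum of degrees = 2|E| = 2 x 28 = 56)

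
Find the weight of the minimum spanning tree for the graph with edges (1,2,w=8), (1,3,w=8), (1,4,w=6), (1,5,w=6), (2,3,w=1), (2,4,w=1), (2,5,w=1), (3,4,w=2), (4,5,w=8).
9 (MST edges: (1,4,w=6), (2,3,w=1), (2,4,w=1), (2,5,w=1); sum of weights 6 + 1 + 1 + 1 = 9)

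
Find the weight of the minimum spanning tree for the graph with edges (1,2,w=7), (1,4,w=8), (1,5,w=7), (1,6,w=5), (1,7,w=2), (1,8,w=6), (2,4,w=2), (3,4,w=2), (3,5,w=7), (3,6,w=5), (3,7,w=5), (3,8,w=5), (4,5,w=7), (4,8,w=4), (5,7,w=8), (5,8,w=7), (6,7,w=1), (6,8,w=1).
19 (MST edges: (1,5,w=7), (1,7,w=2), (2,4,w=2), (3,4,w=2), (4,8,w=4), (6,7,w=1), (6,8,w=1); sum of weights 7 + 2 + 2 + 2 + 4 + 1 + 1 = 19)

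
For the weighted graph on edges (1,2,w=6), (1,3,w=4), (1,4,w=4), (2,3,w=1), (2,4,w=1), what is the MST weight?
6 (MST edges: (1,3,w=4), (2,3,w=1), (2,4,w=1); sum of weights 4 + 1 + 1 = 6)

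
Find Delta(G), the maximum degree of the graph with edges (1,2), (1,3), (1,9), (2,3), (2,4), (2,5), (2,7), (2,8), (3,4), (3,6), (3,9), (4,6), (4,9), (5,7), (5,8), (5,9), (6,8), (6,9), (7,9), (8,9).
7 (attained at vertex 9)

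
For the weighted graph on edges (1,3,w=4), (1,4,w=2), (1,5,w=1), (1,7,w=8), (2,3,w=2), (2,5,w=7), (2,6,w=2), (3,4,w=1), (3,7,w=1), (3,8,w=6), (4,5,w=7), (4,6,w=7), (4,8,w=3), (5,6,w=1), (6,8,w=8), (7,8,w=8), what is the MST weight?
11 (MST edges: (1,4,w=2), (1,5,w=1), (2,3,w=2), (3,4,w=1), (3,7,w=1), (4,8,w=3), (5,6,w=1); sum of weights 2 + 1 + 2 + 1 + 1 + 3 + 1 = 11)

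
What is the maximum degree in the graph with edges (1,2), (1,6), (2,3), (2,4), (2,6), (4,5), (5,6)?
4 (attained at vertex 2)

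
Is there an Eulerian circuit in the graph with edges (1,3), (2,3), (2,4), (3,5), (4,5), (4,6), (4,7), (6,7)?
No (2 vertices have odd degree: {1, 3}; Eulerian circuit requires 0)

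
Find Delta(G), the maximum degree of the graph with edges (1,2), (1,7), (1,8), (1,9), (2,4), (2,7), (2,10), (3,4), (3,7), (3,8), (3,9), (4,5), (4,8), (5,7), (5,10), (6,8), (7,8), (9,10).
5 (attained at vertices 7, 8)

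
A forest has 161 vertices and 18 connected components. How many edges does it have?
143 (Each of the 18 component trees on V_i vertices has V_i - 1 edges; summing gives V - C = 161 - 18 = 143)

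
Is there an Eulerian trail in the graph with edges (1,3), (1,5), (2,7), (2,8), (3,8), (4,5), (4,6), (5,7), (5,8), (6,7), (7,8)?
Yes — and in fact it has an Eulerian circuit (the graph is connected and all 8 vertices have even degree)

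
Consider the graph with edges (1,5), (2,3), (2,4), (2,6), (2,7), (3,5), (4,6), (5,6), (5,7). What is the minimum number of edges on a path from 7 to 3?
2 (path: 7 -> 5 -> 3, 2 edges)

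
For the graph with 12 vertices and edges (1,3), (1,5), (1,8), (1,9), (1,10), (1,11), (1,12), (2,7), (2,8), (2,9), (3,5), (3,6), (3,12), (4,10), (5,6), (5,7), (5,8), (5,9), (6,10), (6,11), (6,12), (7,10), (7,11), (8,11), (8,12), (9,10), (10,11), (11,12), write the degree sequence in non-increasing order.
[7, 6, 6, 6, 5, 5, 5, 4, 4, 4, 3, 1] (degrees: deg(1)=7, deg(2)=3, deg(3)=4, deg(4)=1, deg(5)=6, deg(6)=5, deg(7)=4, deg(8)=5, deg(9)=4, deg(10)=6, deg(11)=6, deg(12)=5)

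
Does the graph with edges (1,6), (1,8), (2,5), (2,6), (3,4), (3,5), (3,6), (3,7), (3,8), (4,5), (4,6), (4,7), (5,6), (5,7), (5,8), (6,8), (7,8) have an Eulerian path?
Yes (the graph is connected and exactly 2 vertices have odd degree: {3, 8}; any Eulerian path must start and end at those)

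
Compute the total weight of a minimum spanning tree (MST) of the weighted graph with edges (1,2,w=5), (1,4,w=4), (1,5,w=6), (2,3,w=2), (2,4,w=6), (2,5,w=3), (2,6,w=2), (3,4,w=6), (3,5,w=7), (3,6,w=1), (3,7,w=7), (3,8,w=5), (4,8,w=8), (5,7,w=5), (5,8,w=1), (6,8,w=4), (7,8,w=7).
21 (MST edges: (1,2,w=5), (1,4,w=4), (2,3,w=2), (2,5,w=3), (3,6,w=1), (5,7,w=5), (5,8,w=1); sum of weights 5 + 4 + 2 + 3 + 1 + 5 + 1 = 21)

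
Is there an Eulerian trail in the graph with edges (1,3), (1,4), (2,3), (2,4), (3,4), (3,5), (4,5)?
Yes — and in fact it has an Eulerian circuit (the graph is connected and all 5 vertices have even degree)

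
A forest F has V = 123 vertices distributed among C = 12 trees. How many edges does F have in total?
111 (Each of the 12 component trees on V_i vertices has V_i - 1 edges; summing gives V - C = 123 - 12 = 111)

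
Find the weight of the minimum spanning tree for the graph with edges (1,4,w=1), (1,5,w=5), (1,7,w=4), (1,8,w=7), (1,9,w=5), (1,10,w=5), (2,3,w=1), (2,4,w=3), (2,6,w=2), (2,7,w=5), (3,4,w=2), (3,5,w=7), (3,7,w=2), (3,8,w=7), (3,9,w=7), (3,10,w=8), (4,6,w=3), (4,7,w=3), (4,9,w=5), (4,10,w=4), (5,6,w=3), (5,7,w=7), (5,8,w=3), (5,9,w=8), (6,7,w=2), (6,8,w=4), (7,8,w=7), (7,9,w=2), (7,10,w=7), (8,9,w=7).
20 (MST edges: (1,4,w=1), (2,3,w=1), (2,6,w=2), (3,4,w=2), (3,7,w=2), (4,10,w=4), (5,6,w=3), (5,8,w=3), (7,9,w=2); sum of weights 1 + 1 + 2 + 2 + 2 + 4 + 3 + 3 + 2 = 20)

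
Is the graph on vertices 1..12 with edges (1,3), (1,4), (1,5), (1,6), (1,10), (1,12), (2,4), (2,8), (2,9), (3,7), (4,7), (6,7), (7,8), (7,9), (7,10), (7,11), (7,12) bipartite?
Yes. Partition: {1, 2, 7}, {3, 4, 5, 6, 8, 9, 10, 11, 12}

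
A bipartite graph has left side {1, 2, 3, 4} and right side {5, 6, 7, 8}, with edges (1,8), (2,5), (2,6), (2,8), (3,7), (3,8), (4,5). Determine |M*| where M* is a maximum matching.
4 (matching: (1,8), (2,6), (3,7), (4,5); upper bound min(|L|,|R|) = min(4,4) = 4)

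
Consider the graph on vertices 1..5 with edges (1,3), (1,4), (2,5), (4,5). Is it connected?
Yes (BFS from 1 visits [1, 3, 4, 5, 2] — all 5 vertices reached)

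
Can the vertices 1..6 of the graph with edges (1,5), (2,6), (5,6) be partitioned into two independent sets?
Yes. Partition: {1, 3, 4, 6}, {2, 5}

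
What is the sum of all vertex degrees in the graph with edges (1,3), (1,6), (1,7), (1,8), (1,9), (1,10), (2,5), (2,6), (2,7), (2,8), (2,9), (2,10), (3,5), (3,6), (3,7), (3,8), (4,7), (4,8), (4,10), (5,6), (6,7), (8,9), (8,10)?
46 (handshake: sum of degrees = 2|E| = 2 x 23 = 46)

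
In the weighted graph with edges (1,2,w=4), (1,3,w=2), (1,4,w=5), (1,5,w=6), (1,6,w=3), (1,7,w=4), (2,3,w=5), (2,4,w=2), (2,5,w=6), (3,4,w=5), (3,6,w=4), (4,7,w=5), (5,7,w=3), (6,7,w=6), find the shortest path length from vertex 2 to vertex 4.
2 (path: 2 -> 4; weights 2 = 2)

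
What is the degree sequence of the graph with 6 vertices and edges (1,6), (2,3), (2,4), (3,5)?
[2, 2, 1, 1, 1, 1] (degrees: deg(1)=1, deg(2)=2, deg(3)=2, deg(4)=1, deg(5)=1, deg(6)=1)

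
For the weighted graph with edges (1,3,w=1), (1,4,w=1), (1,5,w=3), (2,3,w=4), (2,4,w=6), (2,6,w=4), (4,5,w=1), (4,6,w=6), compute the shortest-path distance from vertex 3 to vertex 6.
8 (path: 3 -> 2 -> 6; weights 4 + 4 = 8)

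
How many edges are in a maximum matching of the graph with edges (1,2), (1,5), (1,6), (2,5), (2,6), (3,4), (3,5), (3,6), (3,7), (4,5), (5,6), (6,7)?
3 (matching: (2,6), (3,7), (4,5); upper bound floor(n/2) = floor(7/2) = 3)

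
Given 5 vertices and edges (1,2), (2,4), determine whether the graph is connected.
No, it has 3 components: {1, 2, 4}, {3}, {5}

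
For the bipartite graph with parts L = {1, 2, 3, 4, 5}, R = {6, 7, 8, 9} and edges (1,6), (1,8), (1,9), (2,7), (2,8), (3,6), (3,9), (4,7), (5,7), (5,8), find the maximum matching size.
4 (matching: (1,9), (2,8), (3,6), (4,7); upper bound min(|L|,|R|) = min(5,4) = 4)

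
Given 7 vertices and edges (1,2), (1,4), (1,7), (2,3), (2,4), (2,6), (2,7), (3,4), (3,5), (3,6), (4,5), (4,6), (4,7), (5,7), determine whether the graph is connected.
Yes (BFS from 1 visits [1, 2, 4, 7, 3, 6, 5] — all 7 vertices reached)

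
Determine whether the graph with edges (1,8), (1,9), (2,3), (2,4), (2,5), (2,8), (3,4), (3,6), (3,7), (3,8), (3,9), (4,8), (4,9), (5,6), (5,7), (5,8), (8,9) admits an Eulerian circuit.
Yes (the graph is connected and all 9 vertices have even degree)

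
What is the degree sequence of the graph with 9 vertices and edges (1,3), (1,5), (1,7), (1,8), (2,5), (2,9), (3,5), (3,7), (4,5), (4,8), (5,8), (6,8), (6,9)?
[5, 4, 4, 3, 2, 2, 2, 2, 2] (degrees: deg(1)=4, deg(2)=2, deg(3)=3, deg(4)=2, deg(5)=5, deg(6)=2, deg(7)=2, deg(8)=4, deg(9)=2)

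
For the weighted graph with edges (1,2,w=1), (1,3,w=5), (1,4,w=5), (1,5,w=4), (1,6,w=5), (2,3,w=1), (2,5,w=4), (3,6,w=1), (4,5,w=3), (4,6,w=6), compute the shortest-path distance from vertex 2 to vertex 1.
1 (path: 2 -> 1; weights 1 = 1)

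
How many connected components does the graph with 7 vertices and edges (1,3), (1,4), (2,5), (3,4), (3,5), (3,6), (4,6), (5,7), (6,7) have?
1 (components: {1, 2, 3, 4, 5, 6, 7})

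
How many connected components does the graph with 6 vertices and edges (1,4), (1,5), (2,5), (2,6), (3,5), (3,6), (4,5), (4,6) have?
1 (components: {1, 2, 3, 4, 5, 6})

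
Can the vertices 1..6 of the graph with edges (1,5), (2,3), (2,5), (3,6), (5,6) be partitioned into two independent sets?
Yes. Partition: {1, 2, 4, 6}, {3, 5}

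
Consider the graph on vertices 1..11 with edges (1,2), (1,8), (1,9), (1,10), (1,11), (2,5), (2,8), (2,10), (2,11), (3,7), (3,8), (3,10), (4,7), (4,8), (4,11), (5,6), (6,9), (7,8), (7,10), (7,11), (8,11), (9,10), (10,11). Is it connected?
Yes (BFS from 1 visits [1, 2, 8, 9, 10, 11, 5, 3, 4, 7, 6] — all 11 vertices reached)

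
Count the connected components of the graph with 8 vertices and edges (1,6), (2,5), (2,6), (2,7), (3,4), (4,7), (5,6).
2 (components: {1, 2, 3, 4, 5, 6, 7}, {8})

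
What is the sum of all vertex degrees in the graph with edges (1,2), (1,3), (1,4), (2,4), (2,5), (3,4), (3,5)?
14 (handshake: sum of degrees = 2|E| = 2 x 7 = 14)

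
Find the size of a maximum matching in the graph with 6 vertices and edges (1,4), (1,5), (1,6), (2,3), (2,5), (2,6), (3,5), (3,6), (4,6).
3 (matching: (1,4), (2,6), (3,5); upper bound floor(n/2) = floor(6/2) = 3)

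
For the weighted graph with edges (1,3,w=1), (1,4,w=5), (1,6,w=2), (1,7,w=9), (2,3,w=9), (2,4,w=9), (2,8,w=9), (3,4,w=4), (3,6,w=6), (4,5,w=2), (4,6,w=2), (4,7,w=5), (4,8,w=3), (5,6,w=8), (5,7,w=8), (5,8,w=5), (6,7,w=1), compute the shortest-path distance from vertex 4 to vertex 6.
2 (path: 4 -> 6; weights 2 = 2)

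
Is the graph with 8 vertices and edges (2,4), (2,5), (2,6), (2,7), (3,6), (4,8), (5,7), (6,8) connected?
No, it has 2 components: {1}, {2, 3, 4, 5, 6, 7, 8}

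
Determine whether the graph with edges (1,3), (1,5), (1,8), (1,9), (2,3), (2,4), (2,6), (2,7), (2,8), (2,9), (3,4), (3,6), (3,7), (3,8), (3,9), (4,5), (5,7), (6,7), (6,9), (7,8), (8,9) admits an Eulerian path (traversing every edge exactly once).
No (6 vertices have odd degree: {3, 4, 5, 7, 8, 9}; Eulerian path requires 0 or 2)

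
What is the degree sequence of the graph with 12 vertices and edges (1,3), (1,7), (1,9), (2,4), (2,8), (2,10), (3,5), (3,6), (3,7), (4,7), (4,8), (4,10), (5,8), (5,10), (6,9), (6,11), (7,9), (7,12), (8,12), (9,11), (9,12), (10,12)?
[5, 5, 4, 4, 4, 4, 4, 3, 3, 3, 3, 2] (degrees: deg(1)=3, deg(2)=3, deg(3)=4, deg(4)=4, deg(5)=3, deg(6)=3, deg(7)=5, deg(8)=4, deg(9)=5, deg(10)=4, deg(11)=2, deg(12)=4)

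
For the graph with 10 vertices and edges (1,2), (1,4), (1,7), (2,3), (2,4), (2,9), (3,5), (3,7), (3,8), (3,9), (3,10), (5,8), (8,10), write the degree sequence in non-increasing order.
[6, 4, 3, 3, 2, 2, 2, 2, 2, 0] (degrees: deg(1)=3, deg(2)=4, deg(3)=6, deg(4)=2, deg(5)=2, deg(6)=0, deg(7)=2, deg(8)=3, deg(9)=2, deg(10)=2)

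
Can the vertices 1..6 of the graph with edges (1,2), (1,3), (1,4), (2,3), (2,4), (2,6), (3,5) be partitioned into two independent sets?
No (odd cycle of length 3: 3 -> 1 -> 2 -> 3)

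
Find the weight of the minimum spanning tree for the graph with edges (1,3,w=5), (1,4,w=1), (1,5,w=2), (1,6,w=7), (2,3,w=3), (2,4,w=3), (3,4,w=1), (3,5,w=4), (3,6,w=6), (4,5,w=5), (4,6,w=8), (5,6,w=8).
13 (MST edges: (1,4,w=1), (1,5,w=2), (2,3,w=3), (3,4,w=1), (3,6,w=6); sum of weights 1 + 2 + 3 + 1 + 6 = 13)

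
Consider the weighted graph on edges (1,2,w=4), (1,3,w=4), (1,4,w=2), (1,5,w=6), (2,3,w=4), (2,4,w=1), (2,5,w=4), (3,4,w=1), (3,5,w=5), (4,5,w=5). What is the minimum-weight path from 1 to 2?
3 (path: 1 -> 4 -> 2; weights 2 + 1 = 3)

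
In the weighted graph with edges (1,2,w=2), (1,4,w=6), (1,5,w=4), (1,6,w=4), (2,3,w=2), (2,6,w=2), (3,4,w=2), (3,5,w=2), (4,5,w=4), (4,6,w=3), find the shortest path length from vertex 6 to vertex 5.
6 (path: 6 -> 2 -> 3 -> 5; weights 2 + 2 + 2 = 6)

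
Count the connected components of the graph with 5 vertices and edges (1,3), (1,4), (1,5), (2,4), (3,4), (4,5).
1 (components: {1, 2, 3, 4, 5})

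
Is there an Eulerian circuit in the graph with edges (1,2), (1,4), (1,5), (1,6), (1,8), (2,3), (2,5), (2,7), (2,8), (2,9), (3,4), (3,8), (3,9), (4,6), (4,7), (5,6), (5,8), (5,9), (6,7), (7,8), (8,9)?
No (2 vertices have odd degree: {1, 5}; Eulerian circuit requires 0)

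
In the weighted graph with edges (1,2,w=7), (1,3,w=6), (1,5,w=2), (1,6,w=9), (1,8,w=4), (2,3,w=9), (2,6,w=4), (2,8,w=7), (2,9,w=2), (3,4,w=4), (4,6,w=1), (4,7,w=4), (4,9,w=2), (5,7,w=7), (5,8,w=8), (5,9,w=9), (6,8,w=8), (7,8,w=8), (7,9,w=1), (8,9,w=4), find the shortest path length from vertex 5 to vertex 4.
10 (path: 5 -> 7 -> 9 -> 4; weights 7 + 1 + 2 = 10)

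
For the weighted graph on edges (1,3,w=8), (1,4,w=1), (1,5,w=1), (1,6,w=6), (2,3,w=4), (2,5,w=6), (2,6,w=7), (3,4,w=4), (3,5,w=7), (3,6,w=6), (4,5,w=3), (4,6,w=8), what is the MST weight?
16 (MST edges: (1,4,w=1), (1,5,w=1), (1,6,w=6), (2,3,w=4), (3,4,w=4); sum of weights 1 + 1 + 6 + 4 + 4 = 16)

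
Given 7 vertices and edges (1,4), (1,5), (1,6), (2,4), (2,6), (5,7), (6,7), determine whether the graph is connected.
No, it has 2 components: {1, 2, 4, 5, 6, 7}, {3}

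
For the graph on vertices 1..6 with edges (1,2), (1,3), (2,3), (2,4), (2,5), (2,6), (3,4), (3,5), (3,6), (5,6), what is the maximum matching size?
3 (matching: (1,2), (3,4), (5,6); upper bound floor(n/2) = floor(6/2) = 3)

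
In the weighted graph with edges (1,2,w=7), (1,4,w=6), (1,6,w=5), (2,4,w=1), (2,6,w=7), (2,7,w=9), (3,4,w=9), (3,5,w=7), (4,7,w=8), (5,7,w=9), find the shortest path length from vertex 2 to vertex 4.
1 (path: 2 -> 4; weights 1 = 1)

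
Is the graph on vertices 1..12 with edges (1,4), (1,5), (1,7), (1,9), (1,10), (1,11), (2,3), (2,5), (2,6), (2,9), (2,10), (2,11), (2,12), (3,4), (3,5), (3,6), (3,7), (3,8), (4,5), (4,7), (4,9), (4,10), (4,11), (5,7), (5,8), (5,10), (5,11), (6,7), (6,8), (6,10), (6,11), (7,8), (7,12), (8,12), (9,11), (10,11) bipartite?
No (odd cycle of length 3: 9 -> 1 -> 4 -> 9)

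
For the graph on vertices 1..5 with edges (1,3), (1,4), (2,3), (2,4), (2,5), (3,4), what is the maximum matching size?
2 (matching: (1,4), (2,5); upper bound floor(n/2) = floor(5/2) = 2)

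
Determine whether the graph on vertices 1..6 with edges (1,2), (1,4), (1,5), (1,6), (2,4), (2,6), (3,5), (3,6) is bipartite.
No (odd cycle of length 3: 2 -> 1 -> 4 -> 2)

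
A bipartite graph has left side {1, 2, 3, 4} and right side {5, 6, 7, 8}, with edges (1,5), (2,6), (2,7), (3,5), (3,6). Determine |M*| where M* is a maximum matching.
3 (matching: (1,5), (2,7), (3,6); upper bound min(|L|,|R|) = min(4,4) = 4)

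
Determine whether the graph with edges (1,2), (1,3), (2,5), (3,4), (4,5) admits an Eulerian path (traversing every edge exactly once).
Yes — and in fact it has an Eulerian circuit (the graph is connected and all 5 vertices have even degree)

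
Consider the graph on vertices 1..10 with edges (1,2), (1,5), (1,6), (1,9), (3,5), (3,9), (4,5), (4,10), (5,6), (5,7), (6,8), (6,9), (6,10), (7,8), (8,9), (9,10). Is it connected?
Yes (BFS from 1 visits [1, 2, 5, 6, 9, 3, 4, 7, 8, 10] — all 10 vertices reached)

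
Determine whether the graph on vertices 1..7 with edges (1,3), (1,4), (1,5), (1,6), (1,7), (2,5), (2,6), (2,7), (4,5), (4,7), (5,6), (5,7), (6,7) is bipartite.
No (odd cycle of length 3: 4 -> 1 -> 7 -> 4)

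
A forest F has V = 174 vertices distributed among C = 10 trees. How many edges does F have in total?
164 (Each of the 10 component trees on V_i vertices has V_i - 1 edges; summing gives V - C = 174 - 10 = 164)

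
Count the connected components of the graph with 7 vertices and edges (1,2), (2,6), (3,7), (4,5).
3 (components: {1, 2, 6}, {3, 7}, {4, 5})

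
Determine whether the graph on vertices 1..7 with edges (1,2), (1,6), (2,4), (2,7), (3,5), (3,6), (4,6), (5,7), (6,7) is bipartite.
Yes. Partition: {1, 3, 4, 7}, {2, 5, 6}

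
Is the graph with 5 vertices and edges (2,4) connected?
No, it has 4 components: {1}, {2, 4}, {3}, {5}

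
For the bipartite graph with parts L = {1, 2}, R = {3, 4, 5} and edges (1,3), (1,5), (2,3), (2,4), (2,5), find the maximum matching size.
2 (matching: (1,5), (2,4); upper bound min(|L|,|R|) = min(2,3) = 2)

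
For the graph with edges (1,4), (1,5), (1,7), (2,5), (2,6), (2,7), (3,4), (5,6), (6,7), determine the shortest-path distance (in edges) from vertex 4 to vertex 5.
2 (path: 4 -> 1 -> 5, 2 edges)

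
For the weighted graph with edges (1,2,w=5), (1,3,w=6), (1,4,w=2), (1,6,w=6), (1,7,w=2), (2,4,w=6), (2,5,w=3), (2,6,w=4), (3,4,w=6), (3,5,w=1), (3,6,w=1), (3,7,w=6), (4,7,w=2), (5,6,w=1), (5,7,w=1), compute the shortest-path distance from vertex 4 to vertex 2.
6 (path: 4 -> 2; weights 6 = 6)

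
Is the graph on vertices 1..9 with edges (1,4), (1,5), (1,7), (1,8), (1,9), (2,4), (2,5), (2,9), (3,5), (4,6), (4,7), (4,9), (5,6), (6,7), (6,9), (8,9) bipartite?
No (odd cycle of length 3: 9 -> 1 -> 4 -> 9)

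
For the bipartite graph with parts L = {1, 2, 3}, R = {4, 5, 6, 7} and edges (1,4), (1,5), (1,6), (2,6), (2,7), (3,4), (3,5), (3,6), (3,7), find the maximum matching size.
3 (matching: (1,6), (2,7), (3,5); upper bound min(|L|,|R|) = min(3,4) = 3)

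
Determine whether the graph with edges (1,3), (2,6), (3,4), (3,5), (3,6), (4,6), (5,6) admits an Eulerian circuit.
No (2 vertices have odd degree: {1, 2}; Eulerian circuit requires 0)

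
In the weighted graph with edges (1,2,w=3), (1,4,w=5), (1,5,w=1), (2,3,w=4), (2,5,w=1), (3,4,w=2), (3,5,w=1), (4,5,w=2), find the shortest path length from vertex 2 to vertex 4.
3 (path: 2 -> 5 -> 4; weights 1 + 2 = 3)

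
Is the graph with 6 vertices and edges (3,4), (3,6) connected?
No, it has 4 components: {1}, {2}, {3, 4, 6}, {5}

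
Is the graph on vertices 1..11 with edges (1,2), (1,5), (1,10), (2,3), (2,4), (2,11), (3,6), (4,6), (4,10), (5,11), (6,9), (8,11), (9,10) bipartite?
Yes. Partition: {1, 3, 4, 7, 9, 11}, {2, 5, 6, 8, 10}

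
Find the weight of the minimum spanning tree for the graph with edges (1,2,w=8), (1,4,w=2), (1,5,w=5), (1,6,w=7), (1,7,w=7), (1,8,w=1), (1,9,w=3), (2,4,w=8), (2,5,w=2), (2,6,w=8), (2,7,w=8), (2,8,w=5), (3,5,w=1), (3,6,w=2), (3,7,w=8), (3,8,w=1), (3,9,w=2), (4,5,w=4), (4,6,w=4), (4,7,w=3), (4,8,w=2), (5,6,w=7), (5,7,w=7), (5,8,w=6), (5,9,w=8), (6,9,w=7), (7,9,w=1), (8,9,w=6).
12 (MST edges: (1,4,w=2), (1,8,w=1), (2,5,w=2), (3,5,w=1), (3,6,w=2), (3,8,w=1), (3,9,w=2), (7,9,w=1); sum of weights 2 + 1 + 2 + 1 + 2 + 1 + 2 + 1 = 12)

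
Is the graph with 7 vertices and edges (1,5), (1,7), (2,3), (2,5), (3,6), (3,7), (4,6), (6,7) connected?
Yes (BFS from 1 visits [1, 5, 7, 2, 3, 6, 4] — all 7 vertices reached)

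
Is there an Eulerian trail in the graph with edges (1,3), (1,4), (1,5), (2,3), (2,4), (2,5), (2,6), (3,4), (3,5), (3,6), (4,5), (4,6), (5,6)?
No (4 vertices have odd degree: {1, 3, 4, 5}; Eulerian path requires 0 or 2)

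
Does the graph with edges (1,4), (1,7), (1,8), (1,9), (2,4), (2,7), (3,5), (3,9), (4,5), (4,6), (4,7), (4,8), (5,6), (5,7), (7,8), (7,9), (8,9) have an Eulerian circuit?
Yes (the graph is connected and all 9 vertices have even degree)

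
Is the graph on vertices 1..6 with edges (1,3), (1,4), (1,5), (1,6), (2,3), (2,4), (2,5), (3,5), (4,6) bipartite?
No (odd cycle of length 3: 3 -> 1 -> 5 -> 3)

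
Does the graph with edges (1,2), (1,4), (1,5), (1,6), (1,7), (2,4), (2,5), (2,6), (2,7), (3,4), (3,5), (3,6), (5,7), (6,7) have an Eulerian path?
No (4 vertices have odd degree: {1, 2, 3, 4}; Eulerian path requires 0 or 2)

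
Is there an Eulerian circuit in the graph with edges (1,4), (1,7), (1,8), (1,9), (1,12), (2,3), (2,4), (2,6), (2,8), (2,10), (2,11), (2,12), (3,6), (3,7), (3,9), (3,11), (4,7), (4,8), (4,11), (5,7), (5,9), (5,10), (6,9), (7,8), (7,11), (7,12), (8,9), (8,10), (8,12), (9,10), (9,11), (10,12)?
No (12 vertices have odd degree: {1, 2, 3, 4, 5, 6, 7, 8, 9, 10, 11, 12}; Eulerian circuit requires 0)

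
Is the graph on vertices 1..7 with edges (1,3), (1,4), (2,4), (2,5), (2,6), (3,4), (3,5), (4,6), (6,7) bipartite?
No (odd cycle of length 3: 3 -> 1 -> 4 -> 3)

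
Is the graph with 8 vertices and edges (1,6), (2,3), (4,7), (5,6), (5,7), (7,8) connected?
No, it has 2 components: {1, 4, 5, 6, 7, 8}, {2, 3}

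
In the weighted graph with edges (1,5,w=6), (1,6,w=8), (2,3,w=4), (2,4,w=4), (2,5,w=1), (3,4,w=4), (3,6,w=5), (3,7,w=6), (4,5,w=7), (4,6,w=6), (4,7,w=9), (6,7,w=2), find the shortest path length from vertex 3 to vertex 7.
6 (path: 3 -> 7; weights 6 = 6)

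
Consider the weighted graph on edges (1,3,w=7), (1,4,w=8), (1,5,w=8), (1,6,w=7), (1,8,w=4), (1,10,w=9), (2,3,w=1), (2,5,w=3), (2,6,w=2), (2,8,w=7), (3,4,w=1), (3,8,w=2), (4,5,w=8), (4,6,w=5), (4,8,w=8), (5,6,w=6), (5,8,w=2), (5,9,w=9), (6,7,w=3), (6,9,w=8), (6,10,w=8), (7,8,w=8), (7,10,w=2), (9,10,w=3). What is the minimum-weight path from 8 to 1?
4 (path: 8 -> 1; weights 4 = 4)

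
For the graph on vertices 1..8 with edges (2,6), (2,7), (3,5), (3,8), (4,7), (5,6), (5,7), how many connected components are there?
2 (components: {1}, {2, 3, 4, 5, 6, 7, 8})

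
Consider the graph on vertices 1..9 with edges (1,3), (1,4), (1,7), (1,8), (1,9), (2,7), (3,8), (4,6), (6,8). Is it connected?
No, it has 2 components: {1, 2, 3, 4, 6, 7, 8, 9}, {5}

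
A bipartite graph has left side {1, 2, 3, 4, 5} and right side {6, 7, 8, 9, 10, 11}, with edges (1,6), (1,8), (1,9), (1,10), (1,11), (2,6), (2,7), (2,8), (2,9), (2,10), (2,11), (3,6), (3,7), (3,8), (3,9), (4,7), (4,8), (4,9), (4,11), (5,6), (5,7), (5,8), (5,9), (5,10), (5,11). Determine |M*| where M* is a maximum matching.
5 (matching: (1,11), (2,10), (3,9), (4,8), (5,7); upper bound min(|L|,|R|) = min(5,6) = 5)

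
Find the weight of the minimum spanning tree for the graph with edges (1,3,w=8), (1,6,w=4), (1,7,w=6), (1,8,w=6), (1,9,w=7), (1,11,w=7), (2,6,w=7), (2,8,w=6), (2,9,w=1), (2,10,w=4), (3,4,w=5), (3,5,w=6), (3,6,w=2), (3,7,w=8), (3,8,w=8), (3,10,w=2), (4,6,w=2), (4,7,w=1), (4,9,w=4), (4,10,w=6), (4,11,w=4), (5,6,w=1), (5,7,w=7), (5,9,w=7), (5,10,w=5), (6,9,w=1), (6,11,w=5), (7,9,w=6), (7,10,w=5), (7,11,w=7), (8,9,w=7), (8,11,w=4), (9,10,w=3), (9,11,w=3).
21 (MST edges: (1,6,w=4), (2,9,w=1), (3,6,w=2), (3,10,w=2), (4,6,w=2), (4,7,w=1), (5,6,w=1), (6,9,w=1), (8,11,w=4), (9,11,w=3); sum of weights 4 + 1 + 2 + 2 + 2 + 1 + 1 + 1 + 4 + 3 = 21)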